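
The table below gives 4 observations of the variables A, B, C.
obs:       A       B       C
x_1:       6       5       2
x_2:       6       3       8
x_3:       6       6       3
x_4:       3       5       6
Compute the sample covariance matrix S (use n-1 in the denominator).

Step 1 — column means:
  mean(A) = (6 + 6 + 6 + 3) / 4 = 21/4 = 5.25
  mean(B) = (5 + 3 + 6 + 5) / 4 = 19/4 = 4.75
  mean(C) = (2 + 8 + 3 + 6) / 4 = 19/4 = 4.75

Step 2 — sample covariance S[i,j] = (1/(n-1)) · Σ_k (x_{k,i} - mean_i) · (x_{k,j} - mean_j), with n-1 = 3.
  S[A,A] = ((0.75)·(0.75) + (0.75)·(0.75) + (0.75)·(0.75) + (-2.25)·(-2.25)) / 3 = 6.75/3 = 2.25
  S[A,B] = ((0.75)·(0.25) + (0.75)·(-1.75) + (0.75)·(1.25) + (-2.25)·(0.25)) / 3 = -0.75/3 = -0.25
  S[A,C] = ((0.75)·(-2.75) + (0.75)·(3.25) + (0.75)·(-1.75) + (-2.25)·(1.25)) / 3 = -3.75/3 = -1.25
  S[B,B] = ((0.25)·(0.25) + (-1.75)·(-1.75) + (1.25)·(1.25) + (0.25)·(0.25)) / 3 = 4.75/3 = 1.5833
  S[B,C] = ((0.25)·(-2.75) + (-1.75)·(3.25) + (1.25)·(-1.75) + (0.25)·(1.25)) / 3 = -8.25/3 = -2.75
  S[C,C] = ((-2.75)·(-2.75) + (3.25)·(3.25) + (-1.75)·(-1.75) + (1.25)·(1.25)) / 3 = 22.75/3 = 7.5833

S is symmetric (S[j,i] = S[i,j]). Assembling:

S = [[2.25, -0.25, -1.25],
 [-0.25, 1.5833, -2.75],
 [-1.25, -2.75, 7.5833]]


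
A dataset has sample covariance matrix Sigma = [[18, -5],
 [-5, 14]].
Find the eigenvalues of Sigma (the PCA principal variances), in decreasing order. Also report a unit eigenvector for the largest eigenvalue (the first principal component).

Step 1 — characteristic polynomial of 2×2 Sigma:
  det(Sigma - λI) = λ² - trace · λ + det = 0.
  trace = 18 + 14 = 32, det = 18·14 - (-5)² = 227.
Step 2 — discriminant:
  Δ = trace² - 4·det = 1024 - 908 = 116.
Step 3 — eigenvalues:
  λ = (trace ± √Δ)/2 = (32 ± 10.7703)/2,
  λ_1 = 21.3852,  λ_2 = 10.6148.

Step 4 — unit eigenvector for λ_1: solve (Sigma - λ_1 I)v = 0. First row:
  (18 - 21.3852)·v_x + (-5)·v_y = 0, i.e. (-3.3852)·v_x + (-5)·v_y = 0,
  so v ∝ (b, λ_1 - a) = (-5, 3.3852); multiply by -1 so the first entry is positive: u = (5, -3.3852).
  ||u|| = √((5)² + (-3.3852)²) = √(36.4593) ≈ 6.0382,
  v_1 = u/||u|| ≈ (0.8281, -0.5606) (||v_1|| = 1).

λ_1 = 21.3852,  λ_2 = 10.6148;  v_1 ≈ (0.8281, -0.5606)


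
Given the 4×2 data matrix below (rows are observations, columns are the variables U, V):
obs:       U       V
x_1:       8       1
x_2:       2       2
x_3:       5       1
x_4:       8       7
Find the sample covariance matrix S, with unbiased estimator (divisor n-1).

Step 1 — column means:
  mean(U) = (8 + 2 + 5 + 8) / 4 = 23/4 = 5.75
  mean(V) = (1 + 2 + 1 + 7) / 4 = 11/4 = 2.75

Step 2 — sample covariance S[i,j] = (1/(n-1)) · Σ_k (x_{k,i} - mean_i) · (x_{k,j} - mean_j), with n-1 = 3.
  S[U,U] = ((2.25)·(2.25) + (-3.75)·(-3.75) + (-0.75)·(-0.75) + (2.25)·(2.25)) / 3 = 24.75/3 = 8.25
  S[U,V] = ((2.25)·(-1.75) + (-3.75)·(-0.75) + (-0.75)·(-1.75) + (2.25)·(4.25)) / 3 = 9.75/3 = 3.25
  S[V,V] = ((-1.75)·(-1.75) + (-0.75)·(-0.75) + (-1.75)·(-1.75) + (4.25)·(4.25)) / 3 = 24.75/3 = 8.25

S is symmetric (S[j,i] = S[i,j]). Assembling:

S = [[8.25, 3.25],
 [3.25, 8.25]]


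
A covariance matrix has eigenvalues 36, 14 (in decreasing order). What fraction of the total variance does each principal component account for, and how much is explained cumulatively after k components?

Step 1 — total variance = trace(Sigma) = Σ λ_i = 36 + 14 = 50.

Step 2 — fraction explained by component i = λ_i / Σ λ:
  PC1: 36/50 = 0.72
  PC2: 14/50 = 0.28

Step 3 — cumulative fraction after k components = (λ_1 + ... + λ_k) / Σ λ:
  k = 1: 36/50 = 0.72
  k = 2: (36 + 14)/50 = 50/50 = 1

Summary (fraction, with percent):

explained: PC1 0.72 (72%), PC2 0.28 (28%);  cumulative: 0.72, 1


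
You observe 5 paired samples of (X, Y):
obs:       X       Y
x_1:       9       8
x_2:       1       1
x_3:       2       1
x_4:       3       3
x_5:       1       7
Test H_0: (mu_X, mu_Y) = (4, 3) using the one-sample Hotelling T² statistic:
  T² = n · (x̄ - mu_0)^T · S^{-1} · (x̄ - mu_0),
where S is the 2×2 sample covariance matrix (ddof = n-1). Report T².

Step 1 — sample mean vector:
  mean(X) = (9 + 1 + 2 + 3 + 1) / 5 = 16/5 = 3.2
  mean(Y) = (8 + 1 + 1 + 3 + 7) / 5 = 20/5 = 4
  x̄ = (3.2, 4),  deviation x̄ - mu_0 = (3.2, 4) - (4, 3) = (-0.8, 1).

Step 2 — sample covariance matrix, S[i,j] = (1/(n-1)) · Σ_k (x_{k,i} - mean_i) · (x_{k,j} - mean_j), divisor n-1 = 4:
  S[X,X] = ((5.8)·(5.8) + (-2.2)·(-2.2) + (-1.2)·(-1.2) + (-0.2)·(-0.2) + (-2.2)·(-2.2)) / 4 = 44.8/4 = 11.2
  S[X,Y] = ((5.8)·(4) + (-2.2)·(-3) + (-1.2)·(-3) + (-0.2)·(-1) + (-2.2)·(3)) / 4 = 27/4 = 6.75
  S[Y,Y] = ((4)·(4) + (-3)·(-3) + (-3)·(-3) + (-1)·(-1) + (3)·(3)) / 4 = 44/4 = 11
  S = [[11.2, 6.75],
 [6.75, 11]].

Step 3 — invert S. det(S) = 11.2·11 - (6.75)² = 77.6375.
  S^{-1} = (1/det) · [[d, -b], [-b, a]] = [[0.1417, -0.0869],
 [-0.0869, 0.1443]].

Step 4 — quadratic form (x̄ - mu_0)^T · S^{-1} · (x̄ - mu_0):
  S^{-1} · (x̄ - mu_0) = (-0.2003, 0.2138),
  (x̄ - mu_0)^T · [...] = (-0.8)·(-0.2003) + (1)·(0.2138) = 0.374.

Step 5 — scale by n: T² = 5 · 0.374 = 1.8702.

T² ≈ 1.8702


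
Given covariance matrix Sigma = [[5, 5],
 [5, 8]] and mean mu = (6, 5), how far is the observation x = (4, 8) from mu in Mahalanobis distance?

Step 1 — centre the observation: (x - mu) = (-2, 3).

Step 2 — invert Sigma. det(Sigma) = 5·8 - (5)² = 15.
  Sigma^{-1} = (1/det) · [[d, -b], [-b, a]] = [[0.5333, -0.3333],
 [-0.3333, 0.3333]].

Step 3 — form the quadratic (x - mu)^T · Sigma^{-1} · (x - mu):
  Sigma^{-1} · (x - mu) = (-2.0667, 1.6667).
  (x - mu)^T · [Sigma^{-1} · (x - mu)] = (-2)·(-2.0667) + (3)·(1.6667) = 9.1333.

Step 4 — take square root: d = √(9.1333) ≈ 3.0221.

d(x, mu) = √(9.1333) ≈ 3.0221


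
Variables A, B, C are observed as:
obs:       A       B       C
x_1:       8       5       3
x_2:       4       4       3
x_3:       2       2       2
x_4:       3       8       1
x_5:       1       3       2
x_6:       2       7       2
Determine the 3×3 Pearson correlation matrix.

Step 1 — column means:
  mean(A) = (8 + 4 + 2 + 3 + 1 + 2) / 6 = 20/6 = 3.3333
  mean(B) = (5 + 4 + 2 + 8 + 3 + 7) / 6 = 29/6 = 4.8333
  mean(C) = (3 + 3 + 2 + 1 + 2 + 2) / 6 = 13/6 = 2.1667

Step 2 — sample variances and covariances s[i,j] = (1/(n-1)) · Σ_k (x_{k,i} - mean_i) · (x_{k,j} - mean_j), with n-1 = 5:
  s[A,A] = ((4.6667)·(4.6667) + (0.6667)·(0.6667) + (-1.3333)·(-1.3333) + (-0.3333)·(-0.3333) + (-2.3333)·(-2.3333) + (-1.3333)·(-1.3333)) / 5 = 31.3333/5 = 6.2667
  s[A,B] = ((4.6667)·(0.1667) + (0.6667)·(-0.8333) + (-1.3333)·(-2.8333) + (-0.3333)·(3.1667) + (-2.3333)·(-1.8333) + (-1.3333)·(2.1667)) / 5 = 4.3333/5 = 0.8667
  s[A,C] = ((4.6667)·(0.8333) + (0.6667)·(0.8333) + (-1.3333)·(-0.1667) + (-0.3333)·(-1.1667) + (-2.3333)·(-0.1667) + (-1.3333)·(-0.1667)) / 5 = 5.6667/5 = 1.1333
  s[B,B] = ((0.1667)·(0.1667) + (-0.8333)·(-0.8333) + (-2.8333)·(-2.8333) + (3.1667)·(3.1667) + (-1.8333)·(-1.8333) + (2.1667)·(2.1667)) / 5 = 26.8333/5 = 5.3667
  s[B,C] = ((0.1667)·(0.8333) + (-0.8333)·(0.8333) + (-2.8333)·(-0.1667) + (3.1667)·(-1.1667) + (-1.8333)·(-0.1667) + (2.1667)·(-0.1667)) / 5 = -3.8333/5 = -0.7667
  s[C,C] = ((0.8333)·(0.8333) + (0.8333)·(0.8333) + (-0.1667)·(-0.1667) + (-1.1667)·(-1.1667) + (-0.1667)·(-0.1667) + (-0.1667)·(-0.1667)) / 5 = 2.8333/5 = 0.5667
  Sample standard deviations s_i = √(s[i,i]):
  s(A) = √(6.2667) = 2.5033
  s(B) = √(5.3667) = 2.3166
  s(C) = √(0.5667) = 0.7528

Step 3 — r_{ij} = s_{ij} / (s_i · s_j):
  r[A,A] = 1 (diagonal).
  r[A,B] = 0.8667 / (2.5033 · 2.3166) = 0.8667 / 5.7992 = 0.1494
  r[A,C] = 1.1333 / (2.5033 · 0.7528) = 1.1333 / 1.8844 = 0.6014
  r[B,B] = 1 (diagonal).
  r[B,C] = -0.7667 / (2.3166 · 0.7528) = -0.7667 / 1.7439 = -0.4396
  r[C,C] = 1 (diagonal).

R is symmetric with unit diagonal. Assembling:

R = [[1, 0.1494, 0.6014],
 [0.1494, 1, -0.4396],
 [0.6014, -0.4396, 1]]


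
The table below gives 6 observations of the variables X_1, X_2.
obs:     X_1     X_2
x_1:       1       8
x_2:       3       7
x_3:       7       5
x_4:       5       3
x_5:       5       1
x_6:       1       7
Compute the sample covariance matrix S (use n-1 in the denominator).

Step 1 — column means:
  mean(X_1) = (1 + 3 + 7 + 5 + 5 + 1) / 6 = 22/6 = 3.6667
  mean(X_2) = (8 + 7 + 5 + 3 + 1 + 7) / 6 = 31/6 = 5.1667

Step 2 — sample covariance S[i,j] = (1/(n-1)) · Σ_k (x_{k,i} - mean_i) · (x_{k,j} - mean_j), with n-1 = 5.
  S[X_1,X_1] = ((-2.6667)·(-2.6667) + (-0.6667)·(-0.6667) + (3.3333)·(3.3333) + (1.3333)·(1.3333) + (1.3333)·(1.3333) + (-2.6667)·(-2.6667)) / 5 = 29.3333/5 = 5.8667
  S[X_1,X_2] = ((-2.6667)·(2.8333) + (-0.6667)·(1.8333) + (3.3333)·(-0.1667) + (1.3333)·(-2.1667) + (1.3333)·(-4.1667) + (-2.6667)·(1.8333)) / 5 = -22.6667/5 = -4.5333
  S[X_2,X_2] = ((2.8333)·(2.8333) + (1.8333)·(1.8333) + (-0.1667)·(-0.1667) + (-2.1667)·(-2.1667) + (-4.1667)·(-4.1667) + (1.8333)·(1.8333)) / 5 = 36.8333/5 = 7.3667

S is symmetric (S[j,i] = S[i,j]). Assembling:

S = [[5.8667, -4.5333],
 [-4.5333, 7.3667]]


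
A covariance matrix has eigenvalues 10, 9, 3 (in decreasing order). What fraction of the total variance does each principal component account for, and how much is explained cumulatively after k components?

Step 1 — total variance = trace(Sigma) = Σ λ_i = 10 + 9 + 3 = 22.

Step 2 — fraction explained by component i = λ_i / Σ λ:
  PC1: 10/22 = 0.4545
  PC2: 9/22 = 0.4091
  PC3: 3/22 = 0.1364

Step 3 — cumulative fraction after k components = (λ_1 + ... + λ_k) / Σ λ:
  k = 1: 10/22 = 0.4545
  k = 2: (10 + 9)/22 = 19/22 = 0.8636
  k = 3: (10 + 9 + 3)/22 = 22/22 = 1

Summary (fraction, with percent):

explained: PC1 0.4545 (45.45%), PC2 0.4091 (40.91%), PC3 0.1364 (13.64%);  cumulative: 0.4545, 0.8636, 1


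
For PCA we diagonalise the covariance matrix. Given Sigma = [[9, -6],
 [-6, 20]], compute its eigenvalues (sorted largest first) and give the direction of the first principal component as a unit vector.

Step 1 — characteristic polynomial of 2×2 Sigma:
  det(Sigma - λI) = λ² - trace · λ + det = 0.
  trace = 9 + 20 = 29, det = 9·20 - (-6)² = 144.
Step 2 — discriminant:
  Δ = trace² - 4·det = 841 - 576 = 265.
Step 3 — eigenvalues:
  λ = (trace ± √Δ)/2 = (29 ± 16.2788)/2,
  λ_1 = 22.6394,  λ_2 = 6.3606.

Step 4 — unit eigenvector for λ_1: solve (Sigma - λ_1 I)v = 0. First row:
  (9 - 22.6394)·v_x + (-6)·v_y = 0, i.e. (-13.6394)·v_x + (-6)·v_y = 0,
  so v ∝ (b, λ_1 - a) = (-6, 13.6394); multiply by -1 so the first entry is positive: u = (6, -13.6394).
  ||u|| = √((6)² + (-13.6394)²) = √(222.0335) ≈ 14.9008,
  v_1 = u/||u|| ≈ (0.4027, -0.9153) (||v_1|| = 1).

λ_1 = 22.6394,  λ_2 = 6.3606;  v_1 ≈ (0.4027, -0.9153)


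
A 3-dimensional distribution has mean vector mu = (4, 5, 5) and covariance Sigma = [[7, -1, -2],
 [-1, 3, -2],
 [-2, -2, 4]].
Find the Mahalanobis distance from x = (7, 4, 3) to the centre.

Step 1 — centre the observation: (x - mu) = (3, -1, -2).

Step 2 — invert Sigma (cofactor / det for 3×3, or solve directly):
  Sigma^{-1} = [[0.25, 0.25, 0.25],
 [0.25, 0.75, 0.5],
 [0.25, 0.5, 0.625]].

Step 3 — form the quadratic (x - mu)^T · Sigma^{-1} · (x - mu):
  Sigma^{-1} · (x - mu) = (0, -1, -1).
  (x - mu)^T · [Sigma^{-1} · (x - mu)] = (3)·(0) + (-1)·(-1) + (-2)·(-1) = 3.

Step 4 — take square root: d = √(3) ≈ 1.7321.

d(x, mu) = √(3) ≈ 1.7321


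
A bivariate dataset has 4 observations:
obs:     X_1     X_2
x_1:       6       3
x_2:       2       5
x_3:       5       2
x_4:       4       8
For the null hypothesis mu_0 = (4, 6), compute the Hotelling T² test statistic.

Step 1 — sample mean vector:
  mean(X_1) = (6 + 2 + 5 + 4) / 4 = 17/4 = 4.25
  mean(X_2) = (3 + 5 + 2 + 8) / 4 = 18/4 = 4.5
  x̄ = (4.25, 4.5),  deviation x̄ - mu_0 = (4.25, 4.5) - (4, 6) = (0.25, -1.5).

Step 2 — sample covariance matrix, S[i,j] = (1/(n-1)) · Σ_k (x_{k,i} - mean_i) · (x_{k,j} - mean_j), divisor n-1 = 3:
  S[X_1,X_1] = ((1.75)·(1.75) + (-2.25)·(-2.25) + (0.75)·(0.75) + (-0.25)·(-0.25)) / 3 = 8.75/3 = 2.9167
  S[X_1,X_2] = ((1.75)·(-1.5) + (-2.25)·(0.5) + (0.75)·(-2.5) + (-0.25)·(3.5)) / 3 = -6.5/3 = -2.1667
  S[X_2,X_2] = ((-1.5)·(-1.5) + (0.5)·(0.5) + (-2.5)·(-2.5) + (3.5)·(3.5)) / 3 = 21/3 = 7
  S = [[2.9167, -2.1667],
 [-2.1667, 7]].

Step 3 — invert S. det(S) = 2.9167·7 - (-2.1667)² = 15.7222.
  S^{-1} = (1/det) · [[d, -b], [-b, a]] = [[0.4452, 0.1378],
 [0.1378, 0.1855]].

Step 4 — quadratic form (x̄ - mu_0)^T · S^{-1} · (x̄ - mu_0):
  S^{-1} · (x̄ - mu_0) = (-0.0954, -0.2438),
  (x̄ - mu_0)^T · [...] = (0.25)·(-0.0954) + (-1.5)·(-0.2438) = 0.3419.

Step 5 — scale by n: T² = 4 · 0.3419 = 1.3675.

T² ≈ 1.3675


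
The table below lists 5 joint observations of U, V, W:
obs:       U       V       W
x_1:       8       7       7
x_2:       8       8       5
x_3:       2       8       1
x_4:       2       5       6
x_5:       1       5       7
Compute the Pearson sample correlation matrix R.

Step 1 — column means:
  mean(U) = (8 + 8 + 2 + 2 + 1) / 5 = 21/5 = 4.2
  mean(V) = (7 + 8 + 8 + 5 + 5) / 5 = 33/5 = 6.6
  mean(W) = (7 + 5 + 1 + 6 + 7) / 5 = 26/5 = 5.2

Step 2 — sample variances and covariances s[i,j] = (1/(n-1)) · Σ_k (x_{k,i} - mean_i) · (x_{k,j} - mean_j), with n-1 = 4:
  s[U,U] = ((3.8)·(3.8) + (3.8)·(3.8) + (-2.2)·(-2.2) + (-2.2)·(-2.2) + (-3.2)·(-3.2)) / 4 = 48.8/4 = 12.2
  s[U,V] = ((3.8)·(0.4) + (3.8)·(1.4) + (-2.2)·(1.4) + (-2.2)·(-1.6) + (-3.2)·(-1.6)) / 4 = 12.4/4 = 3.1
  s[U,W] = ((3.8)·(1.8) + (3.8)·(-0.2) + (-2.2)·(-4.2) + (-2.2)·(0.8) + (-3.2)·(1.8)) / 4 = 7.8/4 = 1.95
  s[V,V] = ((0.4)·(0.4) + (1.4)·(1.4) + (1.4)·(1.4) + (-1.6)·(-1.6) + (-1.6)·(-1.6)) / 4 = 9.2/4 = 2.3
  s[V,W] = ((0.4)·(1.8) + (1.4)·(-0.2) + (1.4)·(-4.2) + (-1.6)·(0.8) + (-1.6)·(1.8)) / 4 = -9.6/4 = -2.4
  s[W,W] = ((1.8)·(1.8) + (-0.2)·(-0.2) + (-4.2)·(-4.2) + (0.8)·(0.8) + (1.8)·(1.8)) / 4 = 24.8/4 = 6.2
  Sample standard deviations s_i = √(s[i,i]):
  s(U) = √(12.2) = 3.4928
  s(V) = √(2.3) = 1.5166
  s(W) = √(6.2) = 2.49

Step 3 — r_{ij} = s_{ij} / (s_i · s_j):
  r[U,U] = 1 (diagonal).
  r[U,V] = 3.1 / (3.4928 · 1.5166) = 3.1 / 5.2972 = 0.5852
  r[U,W] = 1.95 / (3.4928 · 2.49) = 1.95 / 8.6971 = 0.2242
  r[V,V] = 1 (diagonal).
  r[V,W] = -2.4 / (1.5166 · 2.49) = -2.4 / 3.7762 = -0.6356
  r[W,W] = 1 (diagonal).

R is symmetric with unit diagonal. Assembling:

R = [[1, 0.5852, 0.2242],
 [0.5852, 1, -0.6356],
 [0.2242, -0.6356, 1]]


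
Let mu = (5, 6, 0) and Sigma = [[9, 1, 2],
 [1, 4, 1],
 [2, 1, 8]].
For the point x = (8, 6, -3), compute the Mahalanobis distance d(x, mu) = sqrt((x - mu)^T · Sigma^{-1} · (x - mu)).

Step 1 — centre the observation: (x - mu) = (3, 0, -3).

Step 2 — invert Sigma (cofactor / det for 3×3, or solve directly):
  Sigma^{-1} = [[0.1197, -0.0232, -0.027],
 [-0.0232, 0.2625, -0.027],
 [-0.027, -0.027, 0.1351]].

Step 3 — form the quadratic (x - mu)^T · Sigma^{-1} · (x - mu):
  Sigma^{-1} · (x - mu) = (0.4402, 0.0116, -0.4865).
  (x - mu)^T · [Sigma^{-1} · (x - mu)] = (3)·(0.4402) + (0)·(0.0116) + (-3)·(-0.4865) = 2.7799.

Step 4 — take square root: d = √(2.7799) ≈ 1.6673.

d(x, mu) = √(2.7799) ≈ 1.6673


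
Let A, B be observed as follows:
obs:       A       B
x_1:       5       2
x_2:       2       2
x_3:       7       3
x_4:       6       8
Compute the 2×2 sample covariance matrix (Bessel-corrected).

Step 1 — column means:
  mean(A) = (5 + 2 + 7 + 6) / 4 = 20/4 = 5
  mean(B) = (2 + 2 + 3 + 8) / 4 = 15/4 = 3.75

Step 2 — sample covariance S[i,j] = (1/(n-1)) · Σ_k (x_{k,i} - mean_i) · (x_{k,j} - mean_j), with n-1 = 3.
  S[A,A] = ((0)·(0) + (-3)·(-3) + (2)·(2) + (1)·(1)) / 3 = 14/3 = 4.6667
  S[A,B] = ((0)·(-1.75) + (-3)·(-1.75) + (2)·(-0.75) + (1)·(4.25)) / 3 = 8/3 = 2.6667
  S[B,B] = ((-1.75)·(-1.75) + (-1.75)·(-1.75) + (-0.75)·(-0.75) + (4.25)·(4.25)) / 3 = 24.75/3 = 8.25

S is symmetric (S[j,i] = S[i,j]). Assembling:

S = [[4.6667, 2.6667],
 [2.6667, 8.25]]


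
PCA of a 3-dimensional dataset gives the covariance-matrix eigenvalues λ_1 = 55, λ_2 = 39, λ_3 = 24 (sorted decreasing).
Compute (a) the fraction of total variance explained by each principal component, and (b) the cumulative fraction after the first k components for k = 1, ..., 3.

Step 1 — total variance = trace(Sigma) = Σ λ_i = 55 + 39 + 24 = 118.

Step 2 — fraction explained by component i = λ_i / Σ λ:
  PC1: 55/118 = 0.4661
  PC2: 39/118 = 0.3305
  PC3: 24/118 = 0.2034

Step 3 — cumulative fraction after k components = (λ_1 + ... + λ_k) / Σ λ:
  k = 1: 55/118 = 0.4661
  k = 2: (55 + 39)/118 = 94/118 = 0.7966
  k = 3: (55 + 39 + 24)/118 = 118/118 = 1

Summary (fraction, with percent):

explained: PC1 0.4661 (46.61%), PC2 0.3305 (33.05%), PC3 0.2034 (20.34%);  cumulative: 0.4661, 0.7966, 1


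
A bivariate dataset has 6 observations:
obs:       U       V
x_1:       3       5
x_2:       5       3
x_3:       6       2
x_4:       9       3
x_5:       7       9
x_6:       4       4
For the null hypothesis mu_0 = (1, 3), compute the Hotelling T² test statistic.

Step 1 — sample mean vector:
  mean(U) = (3 + 5 + 6 + 9 + 7 + 4) / 6 = 34/6 = 5.6667
  mean(V) = (5 + 3 + 2 + 3 + 9 + 4) / 6 = 26/6 = 4.3333
  x̄ = (5.6667, 4.3333),  deviation x̄ - mu_0 = (5.6667, 4.3333) - (1, 3) = (4.6667, 1.3333).

Step 2 — sample covariance matrix, S[i,j] = (1/(n-1)) · Σ_k (x_{k,i} - mean_i) · (x_{k,j} - mean_j), divisor n-1 = 5:
  S[U,U] = ((-2.6667)·(-2.6667) + (-0.6667)·(-0.6667) + (0.3333)·(0.3333) + (3.3333)·(3.3333) + (1.3333)·(1.3333) + (-1.6667)·(-1.6667)) / 5 = 23.3333/5 = 4.6667
  S[U,V] = ((-2.6667)·(0.6667) + (-0.6667)·(-1.3333) + (0.3333)·(-2.3333) + (3.3333)·(-1.3333) + (1.3333)·(4.6667) + (-1.6667)·(-0.3333)) / 5 = 0.6667/5 = 0.1333
  S[V,V] = ((0.6667)·(0.6667) + (-1.3333)·(-1.3333) + (-2.3333)·(-2.3333) + (-1.3333)·(-1.3333) + (4.6667)·(4.6667) + (-0.3333)·(-0.3333)) / 5 = 31.3333/5 = 6.2667
  S = [[4.6667, 0.1333],
 [0.1333, 6.2667]].

Step 3 — invert S. det(S) = 4.6667·6.2667 - (0.1333)² = 29.2267.
  S^{-1} = (1/det) · [[d, -b], [-b, a]] = [[0.2144, -0.0046],
 [-0.0046, 0.1597]].

Step 4 — quadratic form (x̄ - mu_0)^T · S^{-1} · (x̄ - mu_0):
  S^{-1} · (x̄ - mu_0) = (0.9945, 0.1916),
  (x̄ - mu_0)^T · [...] = (4.6667)·(0.9945) + (1.3333)·(0.1916) = 4.8966.

Step 5 — scale by n: T² = 6 · 4.8966 = 29.3796.

T² ≈ 29.3796


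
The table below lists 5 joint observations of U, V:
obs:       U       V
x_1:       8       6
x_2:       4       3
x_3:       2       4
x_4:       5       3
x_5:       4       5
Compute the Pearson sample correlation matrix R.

Step 1 — column means:
  mean(U) = (8 + 4 + 2 + 5 + 4) / 5 = 23/5 = 4.6
  mean(V) = (6 + 3 + 4 + 3 + 5) / 5 = 21/5 = 4.2

Step 2 — sample variances and covariances s[i,j] = (1/(n-1)) · Σ_k (x_{k,i} - mean_i) · (x_{k,j} - mean_j), with n-1 = 4:
  s[U,U] = ((3.4)·(3.4) + (-0.6)·(-0.6) + (-2.6)·(-2.6) + (0.4)·(0.4) + (-0.6)·(-0.6)) / 4 = 19.2/4 = 4.8
  s[U,V] = ((3.4)·(1.8) + (-0.6)·(-1.2) + (-2.6)·(-0.2) + (0.4)·(-1.2) + (-0.6)·(0.8)) / 4 = 6.4/4 = 1.6
  s[V,V] = ((1.8)·(1.8) + (-1.2)·(-1.2) + (-0.2)·(-0.2) + (-1.2)·(-1.2) + (0.8)·(0.8)) / 4 = 6.8/4 = 1.7
  Sample standard deviations s_i = √(s[i,i]):
  s(U) = √(4.8) = 2.1909
  s(V) = √(1.7) = 1.3038

Step 3 — r_{ij} = s_{ij} / (s_i · s_j):
  r[U,U] = 1 (diagonal).
  r[U,V] = 1.6 / (2.1909 · 1.3038) = 1.6 / 2.8566 = 0.5601
  r[V,V] = 1 (diagonal).

R is symmetric with unit diagonal. Assembling:

R = [[1, 0.5601],
 [0.5601, 1]]


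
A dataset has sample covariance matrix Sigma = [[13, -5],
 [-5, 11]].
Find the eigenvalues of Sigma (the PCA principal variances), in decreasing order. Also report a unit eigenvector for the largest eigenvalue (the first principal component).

Step 1 — characteristic polynomial of 2×2 Sigma:
  det(Sigma - λI) = λ² - trace · λ + det = 0.
  trace = 13 + 11 = 24, det = 13·11 - (-5)² = 118.
Step 2 — discriminant:
  Δ = trace² - 4·det = 576 - 472 = 104.
Step 3 — eigenvalues:
  λ = (trace ± √Δ)/2 = (24 ± 10.198)/2,
  λ_1 = 17.099,  λ_2 = 6.901.

Step 4 — unit eigenvector for λ_1: solve (Sigma - λ_1 I)v = 0. First row:
  (13 - 17.099)·v_x + (-5)·v_y = 0, i.e. (-4.099)·v_x + (-5)·v_y = 0,
  so v ∝ (b, λ_1 - a) = (-5, 4.099); multiply by -1 so the first entry is positive: u = (5, -4.099).
  ||u|| = √((5)² + (-4.099)²) = √(41.802) ≈ 6.4654,
  v_1 = u/||u|| ≈ (0.7733, -0.634) (||v_1|| = 1).

λ_1 = 17.099,  λ_2 = 6.901;  v_1 ≈ (0.7733, -0.634)


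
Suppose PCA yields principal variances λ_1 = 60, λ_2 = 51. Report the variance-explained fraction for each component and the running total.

Step 1 — total variance = trace(Sigma) = Σ λ_i = 60 + 51 = 111.

Step 2 — fraction explained by component i = λ_i / Σ λ:
  PC1: 60/111 = 0.5405
  PC2: 51/111 = 0.4595

Step 3 — cumulative fraction after k components = (λ_1 + ... + λ_k) / Σ λ:
  k = 1: 60/111 = 0.5405
  k = 2: (60 + 51)/111 = 111/111 = 1

Summary (fraction, with percent):

explained: PC1 0.5405 (54.05%), PC2 0.4595 (45.95%);  cumulative: 0.5405, 1


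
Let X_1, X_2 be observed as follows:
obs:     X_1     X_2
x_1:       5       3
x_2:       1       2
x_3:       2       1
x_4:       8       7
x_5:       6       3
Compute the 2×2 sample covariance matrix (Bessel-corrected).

Step 1 — column means:
  mean(X_1) = (5 + 1 + 2 + 8 + 6) / 5 = 22/5 = 4.4
  mean(X_2) = (3 + 2 + 1 + 7 + 3) / 5 = 16/5 = 3.2

Step 2 — sample covariance S[i,j] = (1/(n-1)) · Σ_k (x_{k,i} - mean_i) · (x_{k,j} - mean_j), with n-1 = 4.
  S[X_1,X_1] = ((0.6)·(0.6) + (-3.4)·(-3.4) + (-2.4)·(-2.4) + (3.6)·(3.6) + (1.6)·(1.6)) / 4 = 33.2/4 = 8.3
  S[X_1,X_2] = ((0.6)·(-0.2) + (-3.4)·(-1.2) + (-2.4)·(-2.2) + (3.6)·(3.8) + (1.6)·(-0.2)) / 4 = 22.6/4 = 5.65
  S[X_2,X_2] = ((-0.2)·(-0.2) + (-1.2)·(-1.2) + (-2.2)·(-2.2) + (3.8)·(3.8) + (-0.2)·(-0.2)) / 4 = 20.8/4 = 5.2

S is symmetric (S[j,i] = S[i,j]). Assembling:

S = [[8.3, 5.65],
 [5.65, 5.2]]


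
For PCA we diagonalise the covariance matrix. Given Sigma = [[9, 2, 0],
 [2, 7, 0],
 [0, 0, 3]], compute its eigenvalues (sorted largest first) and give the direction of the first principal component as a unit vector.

Step 1 — characteristic polynomial p(λ) = det(λI - Sigma) = λ³ - tr·λ² + c_1·λ - det, where tr = trace, c_1 = sum of the principal 2×2 minors, det = det(Sigma):
  tr = 9 + 7 + 3 = 19,
  c_1 = (9·7 - (2)²) + (9·3 - (0)²) + (7·3 - (0)²) = 59 + 27 + 21 = 107,
  det = 9·(7·3 - (0)²) - (2)·((2)·3 - (0)·(0)) + (0)·((2)·(0) - 7·(0)) = 9·(21) - (2)·(6) + (0)·(0) = 177.
  So p(λ) = λ³ - 19λ² + 107λ - 177.
Step 2 — look for an integer root (rational root theorem: any rational root is an integer divisor of 177). Testing λ = 3:
  p(3) = 27 - 171 + 321 - 177 = 0  ✓
  Dividing out (λ - 3): p(λ) = (λ - 3)(λ² - 16λ + 59).
Step 3 — remaining eigenvalues from the quadratic λ² - 16λ + 59 = 0:
  Δ = 16² - 4·59 = 256 - 236 = 20,  λ = (16 ± √20)/2 = (16 ± 4.4721)/2 ≈ 10.2361 or 5.7639.
  Sorted: λ_1 = 10.2361,  λ_2 = 5.7639,  λ_3 = 3  (check: sum = 19 = tr ✓).

Step 4 — unit eigenvector for λ_1 ≈ 10.2361: v spans the null space of (Sigma - λ_1 I), whose rows are
  r_1 = (-1.2361, 2, 0),  r_2 = (2, -3.2361, 0),  r_3 = (0, 0, -7.2361).
  v is orthogonal to every row, so take v ∝ r_1 × r_3 = ((2)·(-7.2361) - (0)·(0), (0)·(0) - (-1.2361)·(-7.2361), (-1.2361)·(0) - (2)·(0)) ≈ (-14.4721, -8.9443, 0).
  Rescale (multiply by -1 so the first nonzero entry is positive): u = (14.4721, 8.9443, 0).
  ||u|| = √((14.4721)² + (8.9443)² + (0)²) = √(289.4427) ≈ 17.013,  v_1 = u/||u|| ≈ (0.8507, 0.5257, 0) (||v_1|| = 1).

λ_1 = 10.2361,  λ_2 = 5.7639,  λ_3 = 3;  v_1 ≈ (0.8507, 0.5257, 0)


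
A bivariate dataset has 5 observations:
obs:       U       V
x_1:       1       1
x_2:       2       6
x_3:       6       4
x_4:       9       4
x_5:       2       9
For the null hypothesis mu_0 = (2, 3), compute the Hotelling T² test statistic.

Step 1 — sample mean vector:
  mean(U) = (1 + 2 + 6 + 9 + 2) / 5 = 20/5 = 4
  mean(V) = (1 + 6 + 4 + 4 + 9) / 5 = 24/5 = 4.8
  x̄ = (4, 4.8),  deviation x̄ - mu_0 = (4, 4.8) - (2, 3) = (2, 1.8).

Step 2 — sample covariance matrix, S[i,j] = (1/(n-1)) · Σ_k (x_{k,i} - mean_i) · (x_{k,j} - mean_j), divisor n-1 = 4:
  S[U,U] = ((-3)·(-3) + (-2)·(-2) + (2)·(2) + (5)·(5) + (-2)·(-2)) / 4 = 46/4 = 11.5
  S[U,V] = ((-3)·(-3.8) + (-2)·(1.2) + (2)·(-0.8) + (5)·(-0.8) + (-2)·(4.2)) / 4 = -5/4 = -1.25
  S[V,V] = ((-3.8)·(-3.8) + (1.2)·(1.2) + (-0.8)·(-0.8) + (-0.8)·(-0.8) + (4.2)·(4.2)) / 4 = 34.8/4 = 8.7
  S = [[11.5, -1.25],
 [-1.25, 8.7]].

Step 3 — invert S. det(S) = 11.5·8.7 - (-1.25)² = 98.4875.
  S^{-1} = (1/det) · [[d, -b], [-b, a]] = [[0.0883, 0.0127],
 [0.0127, 0.1168]].

Step 4 — quadratic form (x̄ - mu_0)^T · S^{-1} · (x̄ - mu_0):
  S^{-1} · (x̄ - mu_0) = (0.1995, 0.2356),
  (x̄ - mu_0)^T · [...] = (2)·(0.1995) + (1.8)·(0.2356) = 0.823.

Step 5 — scale by n: T² = 5 · 0.823 = 4.1152.

T² ≈ 4.1152


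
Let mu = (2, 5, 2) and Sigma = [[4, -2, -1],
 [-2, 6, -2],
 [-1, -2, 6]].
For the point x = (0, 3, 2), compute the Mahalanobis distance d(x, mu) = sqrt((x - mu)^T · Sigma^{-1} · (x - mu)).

Step 1 — centre the observation: (x - mu) = (-2, -2, 0).

Step 2 — invert Sigma (cofactor / det for 3×3, or solve directly):
  Sigma^{-1} = [[0.3556, 0.1556, 0.1111],
 [0.1556, 0.2556, 0.1111],
 [0.1111, 0.1111, 0.2222]].

Step 3 — form the quadratic (x - mu)^T · Sigma^{-1} · (x - mu):
  Sigma^{-1} · (x - mu) = (-1.0222, -0.8222, -0.4444).
  (x - mu)^T · [Sigma^{-1} · (x - mu)] = (-2)·(-1.0222) + (-2)·(-0.8222) + (0)·(-0.4444) = 3.6889.

Step 4 — take square root: d = √(3.6889) ≈ 1.9206.

d(x, mu) = √(3.6889) ≈ 1.9206


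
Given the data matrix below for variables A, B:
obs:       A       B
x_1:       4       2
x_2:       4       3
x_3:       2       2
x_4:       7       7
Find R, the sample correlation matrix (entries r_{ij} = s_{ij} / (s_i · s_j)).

Step 1 — column means:
  mean(A) = (4 + 4 + 2 + 7) / 4 = 17/4 = 4.25
  mean(B) = (2 + 3 + 2 + 7) / 4 = 14/4 = 3.5

Step 2 — sample variances and covariances s[i,j] = (1/(n-1)) · Σ_k (x_{k,i} - mean_i) · (x_{k,j} - mean_j), with n-1 = 3:
  s[A,A] = ((-0.25)·(-0.25) + (-0.25)·(-0.25) + (-2.25)·(-2.25) + (2.75)·(2.75)) / 3 = 12.75/3 = 4.25
  s[A,B] = ((-0.25)·(-1.5) + (-0.25)·(-0.5) + (-2.25)·(-1.5) + (2.75)·(3.5)) / 3 = 13.5/3 = 4.5
  s[B,B] = ((-1.5)·(-1.5) + (-0.5)·(-0.5) + (-1.5)·(-1.5) + (3.5)·(3.5)) / 3 = 17/3 = 5.6667
  Sample standard deviations s_i = √(s[i,i]):
  s(A) = √(4.25) = 2.0616
  s(B) = √(5.6667) = 2.3805

Step 3 — r_{ij} = s_{ij} / (s_i · s_j):
  r[A,A] = 1 (diagonal).
  r[A,B] = 4.5 / (2.0616 · 2.3805) = 4.5 / 4.9075 = 0.917
  r[B,B] = 1 (diagonal).

R is symmetric with unit diagonal. Assembling:

R = [[1, 0.917],
 [0.917, 1]]


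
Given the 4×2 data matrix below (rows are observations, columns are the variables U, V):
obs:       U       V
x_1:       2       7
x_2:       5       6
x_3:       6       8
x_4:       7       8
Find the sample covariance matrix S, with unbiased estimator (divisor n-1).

Step 1 — column means:
  mean(U) = (2 + 5 + 6 + 7) / 4 = 20/4 = 5
  mean(V) = (7 + 6 + 8 + 8) / 4 = 29/4 = 7.25

Step 2 — sample covariance S[i,j] = (1/(n-1)) · Σ_k (x_{k,i} - mean_i) · (x_{k,j} - mean_j), with n-1 = 3.
  S[U,U] = ((-3)·(-3) + (0)·(0) + (1)·(1) + (2)·(2)) / 3 = 14/3 = 4.6667
  S[U,V] = ((-3)·(-0.25) + (0)·(-1.25) + (1)·(0.75) + (2)·(0.75)) / 3 = 3/3 = 1
  S[V,V] = ((-0.25)·(-0.25) + (-1.25)·(-1.25) + (0.75)·(0.75) + (0.75)·(0.75)) / 3 = 2.75/3 = 0.9167

S is symmetric (S[j,i] = S[i,j]). Assembling:

S = [[4.6667, 1],
 [1, 0.9167]]


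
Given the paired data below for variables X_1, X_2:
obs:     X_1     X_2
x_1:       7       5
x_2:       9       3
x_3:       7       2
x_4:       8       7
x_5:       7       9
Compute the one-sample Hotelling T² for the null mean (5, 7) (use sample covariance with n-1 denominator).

Step 1 — sample mean vector:
  mean(X_1) = (7 + 9 + 7 + 8 + 7) / 5 = 38/5 = 7.6
  mean(X_2) = (5 + 3 + 2 + 7 + 9) / 5 = 26/5 = 5.2
  x̄ = (7.6, 5.2),  deviation x̄ - mu_0 = (7.6, 5.2) - (5, 7) = (2.6, -1.8).

Step 2 — sample covariance matrix, S[i,j] = (1/(n-1)) · Σ_k (x_{k,i} - mean_i) · (x_{k,j} - mean_j), divisor n-1 = 4:
  S[X_1,X_1] = ((-0.6)·(-0.6) + (1.4)·(1.4) + (-0.6)·(-0.6) + (0.4)·(0.4) + (-0.6)·(-0.6)) / 4 = 3.2/4 = 0.8
  S[X_1,X_2] = ((-0.6)·(-0.2) + (1.4)·(-2.2) + (-0.6)·(-3.2) + (0.4)·(1.8) + (-0.6)·(3.8)) / 4 = -2.6/4 = -0.65
  S[X_2,X_2] = ((-0.2)·(-0.2) + (-2.2)·(-2.2) + (-3.2)·(-3.2) + (1.8)·(1.8) + (3.8)·(3.8)) / 4 = 32.8/4 = 8.2
  S = [[0.8, -0.65],
 [-0.65, 8.2]].

Step 3 — invert S. det(S) = 0.8·8.2 - (-0.65)² = 6.1375.
  S^{-1} = (1/det) · [[d, -b], [-b, a]] = [[1.336, 0.1059],
 [0.1059, 0.1303]].

Step 4 — quadratic form (x̄ - mu_0)^T · S^{-1} · (x̄ - mu_0):
  S^{-1} · (x̄ - mu_0) = (3.2831, 0.0407),
  (x̄ - mu_0)^T · [...] = (2.6)·(3.2831) + (-1.8)·(0.0407) = 8.4627.

Step 5 — scale by n: T² = 5 · 8.4627 = 42.3136.

T² ≈ 42.3136


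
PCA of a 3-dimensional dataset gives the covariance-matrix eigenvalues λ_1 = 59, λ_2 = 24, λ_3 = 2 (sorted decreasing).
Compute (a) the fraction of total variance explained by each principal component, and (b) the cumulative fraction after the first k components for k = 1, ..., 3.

Step 1 — total variance = trace(Sigma) = Σ λ_i = 59 + 24 + 2 = 85.

Step 2 — fraction explained by component i = λ_i / Σ λ:
  PC1: 59/85 = 0.6941
  PC2: 24/85 = 0.2824
  PC3: 2/85 = 0.0235

Step 3 — cumulative fraction after k components = (λ_1 + ... + λ_k) / Σ λ:
  k = 1: 59/85 = 0.6941
  k = 2: (59 + 24)/85 = 83/85 = 0.9765
  k = 3: (59 + 24 + 2)/85 = 85/85 = 1

Summary (fraction, with percent):

explained: PC1 0.6941 (69.41%), PC2 0.2824 (28.24%), PC3 0.0235 (2.35%);  cumulative: 0.6941, 0.9765, 1


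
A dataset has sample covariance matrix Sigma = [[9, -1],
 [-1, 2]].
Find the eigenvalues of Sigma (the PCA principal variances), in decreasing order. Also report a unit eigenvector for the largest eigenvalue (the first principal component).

Step 1 — characteristic polynomial of 2×2 Sigma:
  det(Sigma - λI) = λ² - trace · λ + det = 0.
  trace = 9 + 2 = 11, det = 9·2 - (-1)² = 17.
Step 2 — discriminant:
  Δ = trace² - 4·det = 121 - 68 = 53.
Step 3 — eigenvalues:
  λ = (trace ± √Δ)/2 = (11 ± 7.2801)/2,
  λ_1 = 9.1401,  λ_2 = 1.8599.

Step 4 — unit eigenvector for λ_1: solve (Sigma - λ_1 I)v = 0. First row:
  (9 - 9.1401)·v_x + (-1)·v_y = 0, i.e. (-0.1401)·v_x + (-1)·v_y = 0,
  so v ∝ (b, λ_1 - a) = (-1, 0.1401); multiply by -1 so the first entry is positive: u = (1, -0.1401).
  ||u|| = √((1)² + (-0.1401)²) = √(1.0196) ≈ 1.0098,
  v_1 = u/||u|| ≈ (0.9903, -0.1387) (||v_1|| = 1).

λ_1 = 9.1401,  λ_2 = 1.8599;  v_1 ≈ (0.9903, -0.1387)


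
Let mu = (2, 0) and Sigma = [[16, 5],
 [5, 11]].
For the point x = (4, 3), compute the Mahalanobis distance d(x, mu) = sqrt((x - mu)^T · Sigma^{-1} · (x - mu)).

Step 1 — centre the observation: (x - mu) = (2, 3).

Step 2 — invert Sigma. det(Sigma) = 16·11 - (5)² = 151.
  Sigma^{-1} = (1/det) · [[d, -b], [-b, a]] = [[0.0728, -0.0331],
 [-0.0331, 0.106]].

Step 3 — form the quadratic (x - mu)^T · Sigma^{-1} · (x - mu):
  Sigma^{-1} · (x - mu) = (0.0464, 0.2517).
  (x - mu)^T · [Sigma^{-1} · (x - mu)] = (2)·(0.0464) + (3)·(0.2517) = 0.8477.

Step 4 — take square root: d = √(0.8477) ≈ 0.9207.

d(x, mu) = √(0.8477) ≈ 0.9207


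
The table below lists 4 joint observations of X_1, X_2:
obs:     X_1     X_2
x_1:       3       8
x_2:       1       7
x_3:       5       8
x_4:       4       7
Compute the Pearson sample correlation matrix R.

Step 1 — column means:
  mean(X_1) = (3 + 1 + 5 + 4) / 4 = 13/4 = 3.25
  mean(X_2) = (8 + 7 + 8 + 7) / 4 = 30/4 = 7.5

Step 2 — sample variances and covariances s[i,j] = (1/(n-1)) · Σ_k (x_{k,i} - mean_i) · (x_{k,j} - mean_j), with n-1 = 3:
  s[X_1,X_1] = ((-0.25)·(-0.25) + (-2.25)·(-2.25) + (1.75)·(1.75) + (0.75)·(0.75)) / 3 = 8.75/3 = 2.9167
  s[X_1,X_2] = ((-0.25)·(0.5) + (-2.25)·(-0.5) + (1.75)·(0.5) + (0.75)·(-0.5)) / 3 = 1.5/3 = 0.5
  s[X_2,X_2] = ((0.5)·(0.5) + (-0.5)·(-0.5) + (0.5)·(0.5) + (-0.5)·(-0.5)) / 3 = 1/3 = 0.3333
  Sample standard deviations s_i = √(s[i,i]):
  s(X_1) = √(2.9167) = 1.7078
  s(X_2) = √(0.3333) = 0.5774

Step 3 — r_{ij} = s_{ij} / (s_i · s_j):
  r[X_1,X_1] = 1 (diagonal).
  r[X_1,X_2] = 0.5 / (1.7078 · 0.5774) = 0.5 / 0.986 = 0.5071
  r[X_2,X_2] = 1 (diagonal).

R is symmetric with unit diagonal. Assembling:

R = [[1, 0.5071],
 [0.5071, 1]]


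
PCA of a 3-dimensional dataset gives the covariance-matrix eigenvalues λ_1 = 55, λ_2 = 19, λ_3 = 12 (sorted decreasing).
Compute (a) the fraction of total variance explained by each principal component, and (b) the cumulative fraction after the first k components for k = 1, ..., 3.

Step 1 — total variance = trace(Sigma) = Σ λ_i = 55 + 19 + 12 = 86.

Step 2 — fraction explained by component i = λ_i / Σ λ:
  PC1: 55/86 = 0.6395
  PC2: 19/86 = 0.2209
  PC3: 12/86 = 0.1395

Step 3 — cumulative fraction after k components = (λ_1 + ... + λ_k) / Σ λ:
  k = 1: 55/86 = 0.6395
  k = 2: (55 + 19)/86 = 74/86 = 0.8605
  k = 3: (55 + 19 + 12)/86 = 86/86 = 1

Summary (fraction, with percent):

explained: PC1 0.6395 (63.95%), PC2 0.2209 (22.09%), PC3 0.1395 (13.95%);  cumulative: 0.6395, 0.8605, 1


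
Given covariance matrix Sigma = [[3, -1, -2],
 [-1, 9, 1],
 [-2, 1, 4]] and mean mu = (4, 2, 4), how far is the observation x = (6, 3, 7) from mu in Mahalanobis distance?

Step 1 — centre the observation: (x - mu) = (2, 1, 3).

Step 2 — invert Sigma (cofactor / det for 3×3, or solve directly):
  Sigma^{-1} = [[0.5072, 0.029, 0.2464],
 [0.029, 0.1159, -0.0145],
 [0.2464, -0.0145, 0.3768]].

Step 3 — form the quadratic (x - mu)^T · Sigma^{-1} · (x - mu):
  Sigma^{-1} · (x - mu) = (1.7826, 0.1304, 1.6087).
  (x - mu)^T · [Sigma^{-1} · (x - mu)] = (2)·(1.7826) + (1)·(0.1304) + (3)·(1.6087) = 8.5217.

Step 4 — take square root: d = √(8.5217) ≈ 2.9192.

d(x, mu) = √(8.5217) ≈ 2.9192


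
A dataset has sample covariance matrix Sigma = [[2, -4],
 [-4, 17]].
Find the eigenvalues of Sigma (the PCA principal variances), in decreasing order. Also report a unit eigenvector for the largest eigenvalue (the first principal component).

Step 1 — characteristic polynomial of 2×2 Sigma:
  det(Sigma - λI) = λ² - trace · λ + det = 0.
  trace = 2 + 17 = 19, det = 2·17 - (-4)² = 18.
Step 2 — discriminant:
  Δ = trace² - 4·det = 361 - 72 = 289.
Step 3 — eigenvalues:
  λ = (trace ± √Δ)/2 = (19 ± 17)/2,
  λ_1 = 18,  λ_2 = 1.

Step 4 — unit eigenvector for λ_1: solve (Sigma - λ_1 I)v = 0. First row:
  (2 - 18)·v_x + (-4)·v_y = 0, i.e. (-16)·v_x + (-4)·v_y = 0,
  so v ∝ (b, λ_1 - a) = (-4, 16); multiply by -1 so the first entry is positive: u = (4, -16).
  ||u|| = √((4)² + (-16)²) = √(272) ≈ 16.4924,
  v_1 = u/||u|| ≈ (0.2425, -0.9701) (||v_1|| = 1).

λ_1 = 18,  λ_2 = 1;  v_1 ≈ (0.2425, -0.9701)


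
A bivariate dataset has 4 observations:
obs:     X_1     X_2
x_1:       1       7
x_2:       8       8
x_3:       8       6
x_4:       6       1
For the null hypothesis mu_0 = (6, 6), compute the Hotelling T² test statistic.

Step 1 — sample mean vector:
  mean(X_1) = (1 + 8 + 8 + 6) / 4 = 23/4 = 5.75
  mean(X_2) = (7 + 8 + 6 + 1) / 4 = 22/4 = 5.5
  x̄ = (5.75, 5.5),  deviation x̄ - mu_0 = (5.75, 5.5) - (6, 6) = (-0.25, -0.5).

Step 2 — sample covariance matrix, S[i,j] = (1/(n-1)) · Σ_k (x_{k,i} - mean_i) · (x_{k,j} - mean_j), divisor n-1 = 3:
  S[X_1,X_1] = ((-4.75)·(-4.75) + (2.25)·(2.25) + (2.25)·(2.25) + (0.25)·(0.25)) / 3 = 32.75/3 = 10.9167
  S[X_1,X_2] = ((-4.75)·(1.5) + (2.25)·(2.5) + (2.25)·(0.5) + (0.25)·(-4.5)) / 3 = -1.5/3 = -0.5
  S[X_2,X_2] = ((1.5)·(1.5) + (2.5)·(2.5) + (0.5)·(0.5) + (-4.5)·(-4.5)) / 3 = 29/3 = 9.6667
  S = [[10.9167, -0.5],
 [-0.5, 9.6667]].

Step 3 — invert S. det(S) = 10.9167·9.6667 - (-0.5)² = 105.2778.
  S^{-1} = (1/det) · [[d, -b], [-b, a]] = [[0.0918, 0.0047],
 [0.0047, 0.1037]].

Step 4 — quadratic form (x̄ - mu_0)^T · S^{-1} · (x̄ - mu_0):
  S^{-1} · (x̄ - mu_0) = (-0.0253, -0.053),
  (x̄ - mu_0)^T · [...] = (-0.25)·(-0.0253) + (-0.5)·(-0.053) = 0.0328.

Step 5 — scale by n: T² = 4 · 0.0328 = 0.1314.

T² ≈ 0.1314


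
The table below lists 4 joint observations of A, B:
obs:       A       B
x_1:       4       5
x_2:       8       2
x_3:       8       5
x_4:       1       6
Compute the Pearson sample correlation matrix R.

Step 1 — column means:
  mean(A) = (4 + 8 + 8 + 1) / 4 = 21/4 = 5.25
  mean(B) = (5 + 2 + 5 + 6) / 4 = 18/4 = 4.5

Step 2 — sample variances and covariances s[i,j] = (1/(n-1)) · Σ_k (x_{k,i} - mean_i) · (x_{k,j} - mean_j), with n-1 = 3:
  s[A,A] = ((-1.25)·(-1.25) + (2.75)·(2.75) + (2.75)·(2.75) + (-4.25)·(-4.25)) / 3 = 34.75/3 = 11.5833
  s[A,B] = ((-1.25)·(0.5) + (2.75)·(-2.5) + (2.75)·(0.5) + (-4.25)·(1.5)) / 3 = -12.5/3 = -4.1667
  s[B,B] = ((0.5)·(0.5) + (-2.5)·(-2.5) + (0.5)·(0.5) + (1.5)·(1.5)) / 3 = 9/3 = 3
  Sample standard deviations s_i = √(s[i,i]):
  s(A) = √(11.5833) = 3.4034
  s(B) = √(3) = 1.7321

Step 3 — r_{ij} = s_{ij} / (s_i · s_j):
  r[A,A] = 1 (diagonal).
  r[A,B] = -4.1667 / (3.4034 · 1.7321) = -4.1667 / 5.8949 = -0.7068
  r[B,B] = 1 (diagonal).

R is symmetric with unit diagonal. Assembling:

R = [[1, -0.7068],
 [-0.7068, 1]]


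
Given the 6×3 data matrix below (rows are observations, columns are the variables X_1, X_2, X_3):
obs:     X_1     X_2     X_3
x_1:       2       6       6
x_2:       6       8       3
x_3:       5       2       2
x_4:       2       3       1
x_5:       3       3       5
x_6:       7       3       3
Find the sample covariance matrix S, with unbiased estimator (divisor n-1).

Step 1 — column means:
  mean(X_1) = (2 + 6 + 5 + 2 + 3 + 7) / 6 = 25/6 = 4.1667
  mean(X_2) = (6 + 8 + 2 + 3 + 3 + 3) / 6 = 25/6 = 4.1667
  mean(X_3) = (6 + 3 + 2 + 1 + 5 + 3) / 6 = 20/6 = 3.3333

Step 2 — sample covariance S[i,j] = (1/(n-1)) · Σ_k (x_{k,i} - mean_i) · (x_{k,j} - mean_j), with n-1 = 5.
  S[X_1,X_1] = ((-2.1667)·(-2.1667) + (1.8333)·(1.8333) + (0.8333)·(0.8333) + (-2.1667)·(-2.1667) + (-1.1667)·(-1.1667) + (2.8333)·(2.8333)) / 5 = 22.8333/5 = 4.5667
  S[X_1,X_2] = ((-2.1667)·(1.8333) + (1.8333)·(3.8333) + (0.8333)·(-2.1667) + (-2.1667)·(-1.1667) + (-1.1667)·(-1.1667) + (2.8333)·(-1.1667)) / 5 = 1.8333/5 = 0.3667
  S[X_1,X_3] = ((-2.1667)·(2.6667) + (1.8333)·(-0.3333) + (0.8333)·(-1.3333) + (-2.1667)·(-2.3333) + (-1.1667)·(1.6667) + (2.8333)·(-0.3333)) / 5 = -5.3333/5 = -1.0667
  S[X_2,X_2] = ((1.8333)·(1.8333) + (3.8333)·(3.8333) + (-2.1667)·(-2.1667) + (-1.1667)·(-1.1667) + (-1.1667)·(-1.1667) + (-1.1667)·(-1.1667)) / 5 = 26.8333/5 = 5.3667
  S[X_2,X_3] = ((1.8333)·(2.6667) + (3.8333)·(-0.3333) + (-2.1667)·(-1.3333) + (-1.1667)·(-2.3333) + (-1.1667)·(1.6667) + (-1.1667)·(-0.3333)) / 5 = 7.6667/5 = 1.5333
  S[X_3,X_3] = ((2.6667)·(2.6667) + (-0.3333)·(-0.3333) + (-1.3333)·(-1.3333) + (-2.3333)·(-2.3333) + (1.6667)·(1.6667) + (-0.3333)·(-0.3333)) / 5 = 17.3333/5 = 3.4667

S is symmetric (S[j,i] = S[i,j]). Assembling:

S = [[4.5667, 0.3667, -1.0667],
 [0.3667, 5.3667, 1.5333],
 [-1.0667, 1.5333, 3.4667]]


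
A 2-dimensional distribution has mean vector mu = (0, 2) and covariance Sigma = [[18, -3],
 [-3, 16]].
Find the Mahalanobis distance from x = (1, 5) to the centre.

Step 1 — centre the observation: (x - mu) = (1, 3).

Step 2 — invert Sigma. det(Sigma) = 18·16 - (-3)² = 279.
  Sigma^{-1} = (1/det) · [[d, -b], [-b, a]] = [[0.0573, 0.0108],
 [0.0108, 0.0645]].

Step 3 — form the quadratic (x - mu)^T · Sigma^{-1} · (x - mu):
  Sigma^{-1} · (x - mu) = (0.0896, 0.2043).
  (x - mu)^T · [Sigma^{-1} · (x - mu)] = (1)·(0.0896) + (3)·(0.2043) = 0.7025.

Step 4 — take square root: d = √(0.7025) ≈ 0.8382.

d(x, mu) = √(0.7025) ≈ 0.8382
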